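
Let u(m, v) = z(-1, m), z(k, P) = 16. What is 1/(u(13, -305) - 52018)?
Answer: -1/52002 ≈ -1.9230e-5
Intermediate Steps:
u(m, v) = 16
1/(u(13, -305) - 52018) = 1/(16 - 52018) = 1/(-52002) = -1/52002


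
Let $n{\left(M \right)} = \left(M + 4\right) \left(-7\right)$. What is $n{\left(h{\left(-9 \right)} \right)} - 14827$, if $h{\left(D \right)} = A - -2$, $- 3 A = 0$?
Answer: $-14869$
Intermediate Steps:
$A = 0$ ($A = \left(- \frac{1}{3}\right) 0 = 0$)
$h{\left(D \right)} = 2$ ($h{\left(D \right)} = 0 - -2 = 0 + 2 = 2$)
$n{\left(M \right)} = -28 - 7 M$ ($n{\left(M \right)} = \left(4 + M\right) \left(-7\right) = -28 - 7 M$)
$n{\left(h{\left(-9 \right)} \right)} - 14827 = \left(-28 - 14\right) - 14827 = -42 - 14827 = -14869$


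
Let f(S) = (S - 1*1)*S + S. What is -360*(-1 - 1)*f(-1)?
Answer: 720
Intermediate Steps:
f(S) = S + S*(-1 + S) (f(S) = (S - 1)*S + S = (-1 + S)*S + S = S*(-1 + S) + S = S + S*(-1 + S))
-360*(-1 - 1)*f(-1) = -360*(-1 - 1)*(-1)² = -(-720) = -360*(-2) = 720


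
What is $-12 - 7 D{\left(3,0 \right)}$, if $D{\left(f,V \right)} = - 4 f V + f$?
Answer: $-33$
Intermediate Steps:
$D{\left(f,V \right)} = f - 4 V f$ ($D{\left(f,V \right)} = - 4 V f + f = f - 4 V f$)
$-12 - 7 D{\left(3,0 \right)} = -12 - 7 \cdot 3 \left(1 - 0\right) = -12 - 7 \cdot 3 \left(1 + 0\right) = -12 - 7 \cdot 3 \cdot 1 = -12 - 21 = -33$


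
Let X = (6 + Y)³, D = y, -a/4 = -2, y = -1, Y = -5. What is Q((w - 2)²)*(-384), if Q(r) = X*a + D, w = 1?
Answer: -2688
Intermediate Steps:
a = 8 (a = -4*(-2) = 8)
D = -1
X = 1 (X = (6 - 5)³ = 1³ = 1)
Q(r) = 7 (Q(r) = 1*8 - 1 = 8 - 1 = 7)
Q((w - 2)²)*(-384) = 7*(-384) = -2688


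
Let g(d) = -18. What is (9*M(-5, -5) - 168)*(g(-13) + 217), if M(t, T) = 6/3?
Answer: -29850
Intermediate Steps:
M(t, T) = 2 (M(t, T) = 6*(⅓) = 2)
(9*M(-5, -5) - 168)*(g(-13) + 217) = (9*2 - 168)*(-18 + 217) = (18 - 168)*199 = -150*199 = -29850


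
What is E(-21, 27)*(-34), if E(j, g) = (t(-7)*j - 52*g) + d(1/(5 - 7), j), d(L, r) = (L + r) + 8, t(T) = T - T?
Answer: 48195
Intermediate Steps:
t(T) = 0
d(L, r) = 8 + L + r
E(j, g) = 15/2 + j - 52*g (E(j, g) = (0*j - 52*g) + (8 + 1/(5 - 7) + j) = (0 - 52*g) + (8 + 1/(-2) + j) = -52*g + (8 - ½ + j) = -52*g + (15/2 + j) = 15/2 + j - 52*g)
E(-21, 27)*(-34) = (15/2 - 21 - 52*27)*(-34) = (15/2 - 21 - 1404)*(-34) = -2835/2*(-34) = 48195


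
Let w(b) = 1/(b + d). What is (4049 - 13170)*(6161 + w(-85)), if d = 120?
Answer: -280973708/5 ≈ -5.6195e+7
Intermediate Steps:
w(b) = 1/(120 + b) (w(b) = 1/(b + 120) = 1/(120 + b))
(4049 - 13170)*(6161 + w(-85)) = (4049 - 13170)*(6161 + 1/(120 - 85)) = -9121*(6161 + 1/35) = -9121*215636/35 = -280973708/5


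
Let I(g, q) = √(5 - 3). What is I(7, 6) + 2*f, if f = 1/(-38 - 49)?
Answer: -2/87 + √2 ≈ 1.3912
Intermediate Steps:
I(g, q) = √2
f = -1/87 (f = 1/(-87) = -1/87 ≈ -0.011494)
I(7, 6) + 2*f = √2 + 2*(-1/87) = √2 - 2/87 = -2/87 + √2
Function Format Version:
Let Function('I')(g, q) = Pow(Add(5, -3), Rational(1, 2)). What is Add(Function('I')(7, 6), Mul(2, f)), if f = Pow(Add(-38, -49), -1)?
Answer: Add(Rational(-2, 87), Pow(2, Rational(1, 2))) ≈ 1.3912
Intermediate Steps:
Function('I')(g, q) = Pow(2, Rational(1, 2))
f = Rational(-1, 87) (f = Pow(-87, -1) = Rational(-1, 87) ≈ -0.011494)
Add(Function('I')(7, 6), Mul(2, f)) = Add(Pow(2, Rational(1, 2)), Mul(2, Rational(-1, 87))) = Add(Pow(2, Rational(1, 2)), Rational(-2, 87)) = Add(Rational(-2, 87), Pow(2, Rational(1, 2)))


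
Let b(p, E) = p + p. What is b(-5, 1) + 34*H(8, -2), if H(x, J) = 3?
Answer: 92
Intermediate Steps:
b(p, E) = 2*p
b(-5, 1) + 34*H(8, -2) = 2*(-5) + 34*3 = -10 + 102 = 92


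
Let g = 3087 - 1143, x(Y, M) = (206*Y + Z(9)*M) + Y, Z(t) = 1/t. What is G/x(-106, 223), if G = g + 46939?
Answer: -439947/197255 ≈ -2.2303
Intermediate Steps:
x(Y, M) = 207*Y + M/9 (x(Y, M) = (206*Y + M/9) + Y = 207*Y + M/9)
g = 1944
G = 48883 (G = 1944 + 46939 = 48883)
G/x(-106, 223) = 48883/(207*(-106) + (1/9)*223) = 48883/(-21942 + 223/9) = 48883/(-197255/9) = 48883*(-9/197255) = -439947/197255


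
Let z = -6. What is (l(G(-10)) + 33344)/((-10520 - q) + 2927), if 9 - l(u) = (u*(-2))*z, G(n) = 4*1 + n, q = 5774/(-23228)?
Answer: -77639590/17636443 ≈ -4.4022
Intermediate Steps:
q = -2887/11614 (q = 5774*(-1/23228) = -2887/11614 ≈ -0.24858)
G(n) = 4 + n
l(u) = 9 - 12*u (l(u) = 9 - u*(-2)*(-6) = 9 - (-2*u)*(-6) = 9 - 12*u)
(l(G(-10)) + 33344)/((-10520 - q) + 2927) = ((9 - 12*(4 - 10)) + 33344)/((-10520 - 1*(-2887/11614)) + 2927) = ((9 - 12*(-6)) + 33344)/((-10520 + 2887/11614) + 2927) = ((9 + 72) + 33344)/(-122176393/11614 + 2927) = (81 + 33344)/(-88182215/11614) = 33425*(-11614/88182215) = -77639590/17636443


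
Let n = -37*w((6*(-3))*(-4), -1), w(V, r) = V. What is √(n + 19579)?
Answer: √16915 ≈ 130.06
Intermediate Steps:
n = -2664 (n = -37*6*(-3)*(-4) = -(-666)*(-4) = -37*72 = -2664)
√(n + 19579) = √(-2664 + 19579) = √16915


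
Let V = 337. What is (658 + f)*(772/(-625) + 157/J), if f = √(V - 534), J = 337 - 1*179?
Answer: -7846979/49375 - 23851*I*√197/98750 ≈ -158.93 - 3.39*I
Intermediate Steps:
J = 158 (J = 337 - 179 = 158)
f = I*√197 (f = √(337 - 534) = √(-197) = I*√197 ≈ 14.036*I)
(658 + f)*(772/(-625) + 157/J) = (658 + I*√197)*(772/(-625) + 157/158) = (658 + I*√197)*(772*(-1/625) + 157*(1/158)) = (658 + I*√197)*(-772/625 + 157/158) = (658 + I*√197)*(-23851/98750) = -7846979/49375 - 23851*I*√197/98750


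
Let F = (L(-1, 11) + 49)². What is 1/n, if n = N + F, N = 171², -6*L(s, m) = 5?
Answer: 36/1136197 ≈ 3.1685e-5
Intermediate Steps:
L(s, m) = -⅚ (L(s, m) = -⅙*5 = -⅚)
F = 83521/36 (F = (-⅚ + 49)² = (289/6)² = 83521/36 ≈ 2320.0)
N = 29241
n = 1136197/36 (n = 29241 + 83521/36 = 1136197/36 ≈ 31561.)
1/n = 1/(1136197/36) = 36/1136197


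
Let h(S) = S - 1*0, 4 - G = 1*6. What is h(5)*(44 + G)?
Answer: 210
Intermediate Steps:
G = -2 (G = 4 - 6 = -2)
h(S) = S (h(S) = S + 0 = S)
h(5)*(44 + G) = 5*(44 - 2) = 5*42 = 210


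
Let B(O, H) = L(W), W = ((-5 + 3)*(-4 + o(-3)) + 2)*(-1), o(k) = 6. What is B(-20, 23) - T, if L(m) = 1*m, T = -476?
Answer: 478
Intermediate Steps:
W = 2 (W = ((-5 + 3)*(-4 + 6) + 2)*(-1) = (-2*2 + 2)*(-1) = (-4 + 2)*(-1) = -2*(-1) = 2)
L(m) = m
B(O, H) = 2
B(-20, 23) - T = 2 - 1*(-476) = 2 + 476 = 478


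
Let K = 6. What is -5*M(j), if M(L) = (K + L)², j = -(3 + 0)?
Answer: -45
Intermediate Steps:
j = -3 (j = -1*3 = -3)
M(L) = (6 + L)²
-5*M(j) = -5*(6 - 3)² = -5*3² = -5*9 = -45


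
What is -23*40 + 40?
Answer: -880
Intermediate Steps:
-23*40 + 40 = -920 + 40 = -880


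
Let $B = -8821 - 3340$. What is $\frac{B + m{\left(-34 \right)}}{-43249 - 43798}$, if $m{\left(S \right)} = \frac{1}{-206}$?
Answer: $\frac{2505167}{17931682} \approx 0.13971$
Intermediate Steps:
$m{\left(S \right)} = - \frac{1}{206}$
$B = -12161$
$\frac{B + m{\left(-34 \right)}}{-43249 - 43798} = \frac{-12161 - \frac{1}{206}}{-43249 - 43798} = - \frac{2505167}{206 \left(-87047\right)} = \left(- \frac{2505167}{206}\right) \left(- \frac{1}{87047}\right) = \frac{2505167}{17931682}$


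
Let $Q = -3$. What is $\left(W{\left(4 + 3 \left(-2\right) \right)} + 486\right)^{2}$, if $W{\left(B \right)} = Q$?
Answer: $233289$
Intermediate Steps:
$W{\left(B \right)} = -3$
$\left(W{\left(4 + 3 \left(-2\right) \right)} + 486\right)^{2} = \left(-3 + 486\right)^{2} = 483^{2} = 233289$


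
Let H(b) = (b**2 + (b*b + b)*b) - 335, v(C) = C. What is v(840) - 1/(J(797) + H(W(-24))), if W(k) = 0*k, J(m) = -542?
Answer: 736681/877 ≈ 840.00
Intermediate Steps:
W(k) = 0
H(b) = -335 + b**2 + b*(b + b**2) (H(b) = (b**2 + (b**2 + b)*b) - 335 = (b**2 + (b + b**2)*b) - 335 = (b**2 + b*(b + b**2)) - 335 = -335 + b**2 + b*(b + b**2))
v(840) - 1/(J(797) + H(W(-24))) = 840 - 1/(-542 + (-335 + 0**3 + 2*0**2)) = 840 - 1/(-542 + (-335 + 0 + 2*0)) = 840 - 1/(-542 + (-335 + 0 + 0)) = 840 - 1/(-542 - 335) = 840 - 1/(-877) = 840 - 1*(-1/877) = 840 + 1/877 = 736681/877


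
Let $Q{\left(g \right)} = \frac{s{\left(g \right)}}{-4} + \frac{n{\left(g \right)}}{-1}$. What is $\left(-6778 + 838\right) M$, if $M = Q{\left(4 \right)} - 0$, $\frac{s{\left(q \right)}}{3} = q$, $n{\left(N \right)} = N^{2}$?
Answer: $112860$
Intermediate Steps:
$s{\left(q \right)} = 3 q$
$Q{\left(g \right)} = - g^{2} - \frac{3 g}{4}$ ($Q{\left(g \right)} = \frac{3 g}{-4} + \frac{g^{2}}{-1} = 3 g \left(- \frac{1}{4}\right) + g^{2} \left(-1\right) = - \frac{3 g}{4} - g^{2} = - g^{2} - \frac{3 g}{4}$)
$M = -19$ ($M = \frac{1}{4} \cdot 4 \left(-3 - 16\right) - 0 = \frac{1}{4} \cdot 4 \left(-3 - 16\right) + 0 = \frac{1}{4} \cdot 4 \left(-19\right) + 0 = -19 + 0 = -19$)
$\left(-6778 + 838\right) M = \left(-6778 + 838\right) \left(-19\right) = \left(-5940\right) \left(-19\right) = 112860$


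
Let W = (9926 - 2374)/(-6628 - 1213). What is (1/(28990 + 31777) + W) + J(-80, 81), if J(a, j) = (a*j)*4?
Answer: -12350666202783/476474047 ≈ -25921.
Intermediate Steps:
W = -7552/7841 (W = 7552/(-7841) = 7552*(-1/7841) = -7552/7841 ≈ -0.96314)
J(a, j) = 4*a*j
(1/(28990 + 31777) + W) + J(-80, 81) = (1/(28990 + 31777) - 7552/7841) + 4*(-80)*81 = (1/60767 - 7552/7841) - 25920 = -458904543/476474047 - 25920 = -12350666202783/476474047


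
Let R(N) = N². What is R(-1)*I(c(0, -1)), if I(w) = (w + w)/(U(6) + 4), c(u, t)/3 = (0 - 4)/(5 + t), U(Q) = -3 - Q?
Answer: 6/5 ≈ 1.2000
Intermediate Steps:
c(u, t) = -12/(5 + t) (c(u, t) = 3*((0 - 4)/(5 + t)) = 3*(-4/(5 + t)) = -12/(5 + t))
I(w) = -2*w/5 (I(w) = (w + w)/((-3 - 1*6) + 4) = (2*w)/((-3 - 6) + 4) = (2*w)/(-9 + 4) = (2*w)/(-5) = (2*w)*(-⅕) = -2*w/5)
R(-1)*I(c(0, -1)) = (-1)²*(-(-24)/(5*(5 - 1))) = 1*(-(-24)/(5*4)) = 1*(-⅖*(-3)) = 1*(6/5) = 6/5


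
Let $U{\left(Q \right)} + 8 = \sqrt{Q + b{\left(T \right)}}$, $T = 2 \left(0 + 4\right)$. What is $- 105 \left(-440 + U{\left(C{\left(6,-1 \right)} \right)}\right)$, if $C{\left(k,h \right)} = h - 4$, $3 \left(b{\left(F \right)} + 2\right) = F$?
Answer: $47040 - 35 i \sqrt{39} \approx 47040.0 - 218.57 i$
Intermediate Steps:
$T = 8$ ($T = 2 \cdot 4 = 8$)
$b{\left(F \right)} = -2 + \frac{F}{3}$
$C{\left(k,h \right)} = -4 + h$
$U{\left(Q \right)} = -8 + \sqrt{\frac{2}{3} + Q}$ ($U{\left(Q \right)} = -8 + \sqrt{Q + \left(-2 + \frac{1}{3} \cdot 8\right)} = -8 + \sqrt{Q + \left(-2 + \frac{8}{3}\right)} = -8 + \sqrt{Q + \frac{2}{3}} = -8 + \sqrt{\frac{2}{3} + Q}$)
$- 105 \left(-440 + U{\left(C{\left(6,-1 \right)} \right)}\right) = - 105 \left(-440 - \left(8 - \frac{\sqrt{6 + 9 \left(-4 - 1\right)}}{3}\right)\right) = - 105 \left(-440 - \left(8 - \frac{\sqrt{6 + 9 \left(-5\right)}}{3}\right)\right) = - 105 \left(-440 - \left(8 - \frac{\sqrt{6 - 45}}{3}\right)\right) = - 105 \left(-440 - \left(8 - \frac{\sqrt{-39}}{3}\right)\right) = - 105 \left(-440 - \left(8 - \frac{i \sqrt{39}}{3}\right)\right) = - 105 \left(-448 + \frac{i \sqrt{39}}{3}\right) = 47040 - 35 i \sqrt{39}$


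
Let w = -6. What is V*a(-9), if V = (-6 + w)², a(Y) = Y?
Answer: -1296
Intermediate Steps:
V = 144 (V = (-6 - 6)² = (-12)² = 144)
V*a(-9) = 144*(-9) = -1296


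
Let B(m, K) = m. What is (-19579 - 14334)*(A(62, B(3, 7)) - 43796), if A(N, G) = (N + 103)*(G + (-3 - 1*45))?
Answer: 1737057773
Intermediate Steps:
A(N, G) = (-48 + G)*(103 + N) (A(N, G) = (103 + N)*(G + (-3 - 45)) = (103 + N)*(G - 48) = (103 + N)*(-48 + G) = (-48 + G)*(103 + N))
(-19579 - 14334)*(A(62, B(3, 7)) - 43796) = (-19579 - 14334)*((-4944 - 48*62 + 103*3 + 3*62) - 43796) = -33913*((-4944 - 2976 + 309 + 186) - 43796) = -33913*(-7425 - 43796) = -33913*(-51221) = 1737057773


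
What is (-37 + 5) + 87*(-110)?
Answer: -9602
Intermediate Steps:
(-37 + 5) + 87*(-110) = -32 - 9570 = -9602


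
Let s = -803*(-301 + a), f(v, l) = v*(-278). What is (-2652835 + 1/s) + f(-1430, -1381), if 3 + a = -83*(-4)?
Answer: -50708052781/22484 ≈ -2.2553e+6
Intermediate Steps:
f(v, l) = -278*v
a = 329 (a = -3 - 83*(-4) = -3 + 332 = 329)
s = -22484 (s = -803*(-301 + 329) = -803*28 = -22484)
(-2652835 + 1/s) + f(-1430, -1381) = (-2652835 + 1/(-22484)) - 278*(-1430) = (-2652835 - 1/22484) + 397540 = -59646342141/22484 + 397540 = -50708052781/22484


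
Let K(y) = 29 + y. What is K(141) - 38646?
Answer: -38476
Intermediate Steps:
K(141) - 38646 = (29 + 141) - 38646 = 170 - 38646 = -38476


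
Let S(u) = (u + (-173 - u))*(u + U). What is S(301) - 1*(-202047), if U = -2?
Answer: 150320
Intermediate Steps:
S(u) = 346 - 173*u (S(u) = (u + (-173 - u))*(u - 2) = -173*(-2 + u) = 346 - 173*u)
S(301) - 1*(-202047) = (346 - 173*301) - 1*(-202047) = (346 - 52073) + 202047 = -51727 + 202047 = 150320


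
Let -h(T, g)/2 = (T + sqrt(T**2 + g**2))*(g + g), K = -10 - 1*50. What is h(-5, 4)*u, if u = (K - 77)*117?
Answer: -1282320 + 256464*sqrt(41) ≈ 3.5985e+5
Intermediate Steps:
K = -60 (K = -10 - 50 = -60)
u = -16029 (u = (-60 - 77)*117 = -137*117 = -16029)
h(T, g) = -4*g*(T + sqrt(T**2 + g**2)) (h(T, g) = -2*(T + sqrt(T**2 + g**2))*(g + g) = -2*(T + sqrt(T**2 + g**2))*2*g = -4*g*(T + sqrt(T**2 + g**2)))
h(-5, 4)*u = -4*4*(-5 + sqrt((-5)**2 + 4**2))*(-16029) = -4*4*(-5 + sqrt(25 + 16))*(-16029) = -4*4*(-5 + sqrt(41))*(-16029) = (80 - 16*sqrt(41))*(-16029) = -1282320 + 256464*sqrt(41)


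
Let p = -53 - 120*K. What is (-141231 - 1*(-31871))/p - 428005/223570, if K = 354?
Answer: 1249055707/1901820562 ≈ 0.65677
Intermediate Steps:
p = -42533 (p = -53 - 120*354 = -53 - 42480 = -42533)
(-141231 - 1*(-31871))/p - 428005/223570 = (-141231 - 1*(-31871))/(-42533) - 428005/223570 = (-141231 + 31871)*(-1/42533) - 428005*1/223570 = -109360*(-1/42533) - 85601/44714 = 109360/42533 - 85601/44714 = 1249055707/1901820562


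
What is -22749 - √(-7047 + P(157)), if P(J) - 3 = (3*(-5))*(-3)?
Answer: -22749 - I*√6999 ≈ -22749.0 - 83.66*I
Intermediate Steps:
P(J) = 48 (P(J) = 3 + (3*(-5))*(-3) = 3 - 15*(-3) = 3 + 45 = 48)
-22749 - √(-7047 + P(157)) = -22749 - √(-7047 + 48) = -22749 - √(-6999) = -22749 - I*√6999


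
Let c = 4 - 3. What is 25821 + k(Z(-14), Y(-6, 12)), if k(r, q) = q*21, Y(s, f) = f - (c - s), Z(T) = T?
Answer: 25926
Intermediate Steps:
c = 1
Y(s, f) = -1 + f + s (Y(s, f) = f - (1 - s) = f + (-1 + s) = -1 + f + s)
k(r, q) = 21*q
25821 + k(Z(-14), Y(-6, 12)) = 25821 + 21*(-1 + 12 - 6) = 25821 + 21*5 = 25821 + 105 = 25926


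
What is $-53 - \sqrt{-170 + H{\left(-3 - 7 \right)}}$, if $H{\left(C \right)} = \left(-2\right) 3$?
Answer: $-53 - 4 i \sqrt{11} \approx -53.0 - 13.266 i$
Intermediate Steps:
$H{\left(C \right)} = -6$
$-53 - \sqrt{-170 + H{\left(-3 - 7 \right)}} = -53 - \sqrt{-170 - 6} = -53 - \sqrt{-176} = -53 - 4 i \sqrt{11}$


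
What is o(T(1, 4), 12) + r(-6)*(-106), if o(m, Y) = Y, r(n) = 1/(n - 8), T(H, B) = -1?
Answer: 137/7 ≈ 19.571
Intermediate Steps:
r(n) = 1/(-8 + n)
o(T(1, 4), 12) + r(-6)*(-106) = 12 - 106/(-8 - 6) = 12 - 106/(-14) = 12 - 1/14*(-106) = 12 + 53/7 = 137/7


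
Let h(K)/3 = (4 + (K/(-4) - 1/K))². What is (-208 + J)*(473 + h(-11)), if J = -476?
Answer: -203067801/484 ≈ -4.1956e+5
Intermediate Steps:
h(K) = 3*(4 - 1/K - K/4)² (h(K) = 3*(4 + (K/(-4) - 1/K))² = 3*(4 + (K*(-¼) - 1/K))² = 3*(4 + (-K/4 - 1/K))² = 3*(4 + (-1/K - K/4))² = 3*(4 - 1/K - K/4)²)
(-208 + J)*(473 + h(-11)) = (-208 - 476)*(473 + (3/16)*(4 + (-11)² - 16*(-11))²/(-11)²) = -684*(473 + (3/16)*(1/121)*(4 + 121 + 176)²) = -684*(473 + (3/16)*(1/121)*301²) = -684*(473 + (3/16)*(1/121)*90601) = -684*(473 + 271803/1936) = -684*1187531/1936 = -203067801/484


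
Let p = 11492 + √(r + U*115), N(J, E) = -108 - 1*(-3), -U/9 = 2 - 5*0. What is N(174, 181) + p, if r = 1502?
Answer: 11387 + 2*I*√142 ≈ 11387.0 + 23.833*I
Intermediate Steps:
U = -18 (U = -9*(2 - 5*0) = -9*(2 + 0) = -9*2 = -18)
N(J, E) = -105 (N(J, E) = -108 + 3 = -105)
p = 11492 + 2*I*√142 (p = 11492 + √(1502 - 18*115) = 11492 + √(1502 - 2070) = 11492 + √(-568) = 11492 + 2*I*√142 ≈ 11492.0 + 23.833*I)
N(174, 181) + p = -105 + (11492 + 2*I*√142) = 11387 + 2*I*√142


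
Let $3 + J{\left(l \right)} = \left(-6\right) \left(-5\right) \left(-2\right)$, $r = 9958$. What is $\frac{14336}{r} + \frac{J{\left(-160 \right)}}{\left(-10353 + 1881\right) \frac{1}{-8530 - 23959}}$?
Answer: $- \frac{3376774919}{14060696} \approx -240.16$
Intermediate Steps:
$J{\left(l \right)} = -63$ ($J{\left(l \right)} = -3 + \left(-6\right) \left(-5\right) \left(-2\right) = -3 + 30 \left(-2\right) = -3 - 60 = -63$)
$\frac{14336}{r} + \frac{J{\left(-160 \right)}}{\left(-10353 + 1881\right) \frac{1}{-8530 - 23959}} = \frac{14336}{9958} - \frac{63}{\left(-10353 + 1881\right) \frac{1}{-8530 - 23959}} = 14336 \cdot \frac{1}{9958} - \frac{63}{\left(-8472\right) \frac{1}{-32489}} = \frac{7168}{4979} - \frac{63}{\left(-8472\right) \left(- \frac{1}{32489}\right)} = \frac{7168}{4979} - \frac{63}{\frac{8472}{32489}} = \frac{7168}{4979} - \frac{682269}{2824} = - \frac{3376774919}{14060696}$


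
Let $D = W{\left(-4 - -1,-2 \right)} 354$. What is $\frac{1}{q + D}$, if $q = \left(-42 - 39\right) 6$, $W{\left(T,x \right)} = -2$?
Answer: $- \frac{1}{1194} \approx -0.00083752$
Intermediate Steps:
$D = -708$ ($D = \left(-2\right) 354 = -708$)
$q = -486$ ($q = \left(-81\right) 6 = -486$)
$\frac{1}{q + D} = \frac{1}{-486 - 708} = \frac{1}{-1194} = - \frac{1}{1194}$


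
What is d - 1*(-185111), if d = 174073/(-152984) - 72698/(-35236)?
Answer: 249463504960867/1347636056 ≈ 1.8511e+5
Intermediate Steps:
d = 1246998651/1347636056 (d = 174073*(-1/152984) - 72698*(-1/35236) = -174073/152984 + 36349/17618 = 1246998651/1347636056 ≈ 0.92532)
d - 1*(-185111) = 1246998651/1347636056 - 1*(-185111) = 1246998651/1347636056 + 185111 = 249463504960867/1347636056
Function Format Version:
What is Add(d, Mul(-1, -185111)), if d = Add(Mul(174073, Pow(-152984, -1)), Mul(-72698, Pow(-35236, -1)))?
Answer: Rational(249463504960867, 1347636056) ≈ 1.8511e+5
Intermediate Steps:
d = Rational(1246998651, 1347636056) (d = Add(Mul(174073, Rational(-1, 152984)), Mul(-72698, Rational(-1, 35236))) = Add(Rational(-174073, 152984), Rational(36349, 17618)) = Rational(1246998651, 1347636056) ≈ 0.92532)
Add(d, Mul(-1, -185111)) = Add(Rational(1246998651, 1347636056), Mul(-1, -185111)) = Add(Rational(1246998651, 1347636056), 185111) = Rational(249463504960867, 1347636056)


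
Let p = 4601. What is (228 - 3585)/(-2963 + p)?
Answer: -373/182 ≈ -2.0494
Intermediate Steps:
(228 - 3585)/(-2963 + p) = (228 - 3585)/(-2963 + 4601) = -3357/1638 = -3357*1/1638 = -373/182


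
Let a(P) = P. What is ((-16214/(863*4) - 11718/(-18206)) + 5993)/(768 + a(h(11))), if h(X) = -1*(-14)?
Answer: 94097000167/12286610396 ≈ 7.6585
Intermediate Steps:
h(X) = 14
((-16214/(863*4) - 11718/(-18206)) + 5993)/(768 + a(h(11))) = ((-16214/(863*4) - 11718/(-18206)) + 5993)/(768 + 14) = ((-16214/3452 - 11718*(-1/18206)) + 5993)/782 = ((-16214*1/3452 + 5859/9103) + 5993)*(1/782) = ((-8107/1726 + 5859/9103) + 5993)*(1/782) = (-63685387/15711778 + 5993)*(1/782) = (94097000167/15711778)*(1/782) = 94097000167/12286610396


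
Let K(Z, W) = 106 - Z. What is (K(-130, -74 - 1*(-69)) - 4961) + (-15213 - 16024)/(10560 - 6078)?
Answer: -21208687/4482 ≈ -4732.0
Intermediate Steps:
(K(-130, -74 - 1*(-69)) - 4961) + (-15213 - 16024)/(10560 - 6078) = ((106 - 1*(-130)) - 4961) + (-15213 - 16024)/(10560 - 6078) = ((106 + 130) - 4961) - 31237/4482 = (236 - 4961) - 31237*1/4482 = -4725 - 31237/4482 = -21208687/4482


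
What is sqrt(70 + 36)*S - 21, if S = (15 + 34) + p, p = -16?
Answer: -21 + 33*sqrt(106) ≈ 318.76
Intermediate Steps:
S = 33 (S = (15 + 34) - 16 = 49 - 16 = 33)
sqrt(70 + 36)*S - 21 = sqrt(70 + 36)*33 - 21 = sqrt(106)*33 - 21 = 33*sqrt(106) - 21 = -21 + 33*sqrt(106)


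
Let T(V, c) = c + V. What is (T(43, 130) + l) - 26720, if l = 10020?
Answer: -16527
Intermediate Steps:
T(V, c) = V + c
(T(43, 130) + l) - 26720 = ((43 + 130) + 10020) - 26720 = (173 + 10020) - 26720 = 10193 - 26720 = -16527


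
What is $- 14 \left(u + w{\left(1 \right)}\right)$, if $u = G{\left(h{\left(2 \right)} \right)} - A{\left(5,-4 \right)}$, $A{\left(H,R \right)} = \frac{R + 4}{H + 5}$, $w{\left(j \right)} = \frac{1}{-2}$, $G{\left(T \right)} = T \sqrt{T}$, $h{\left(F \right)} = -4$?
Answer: $7 + 112 i \approx 7.0 + 112.0 i$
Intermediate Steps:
$G{\left(T \right)} = T^{\frac{3}{2}}$
$w{\left(j \right)} = - \frac{1}{2}$
$A{\left(H,R \right)} = \frac{4 + R}{5 + H}$
$u = - 8 i$ ($u = \left(-4\right)^{\frac{3}{2}} - \frac{4 - 4}{5 + 5} = - 8 i - \frac{1}{10} \cdot 0 = - 8 i - 0 = - 8 i + 0 = - 8 i \approx - 8.0 i$)
$- 14 \left(u + w{\left(1 \right)}\right) = - 14 \left(- 8 i - \frac{1}{2}\right) = - 14 \left(- \frac{1}{2} - 8 i\right) = 7 + 112 i$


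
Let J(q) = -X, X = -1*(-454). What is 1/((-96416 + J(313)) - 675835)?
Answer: -1/772705 ≈ -1.2942e-6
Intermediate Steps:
X = 454
J(q) = -454 (J(q) = -1*454 = -454)
1/((-96416 + J(313)) - 675835) = 1/((-96416 - 454) - 675835) = 1/(-96870 - 675835) = 1/(-772705) = -1/772705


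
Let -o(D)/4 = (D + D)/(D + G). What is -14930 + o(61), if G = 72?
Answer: -1986178/133 ≈ -14934.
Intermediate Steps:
o(D) = -8*D/(72 + D) (o(D) = -4*(D + D)/(D + 72) = -4*2*D/(72 + D) = -8*D/(72 + D))
-14930 + o(61) = -14930 - 8*61/(72 + 61) = -14930 - 8*61/133 = -14930 - 8*61*1/133 = -14930 - 488/133 = -1986178/133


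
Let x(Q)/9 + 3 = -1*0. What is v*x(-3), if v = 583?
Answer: -15741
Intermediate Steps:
x(Q) = -27 (x(Q) = -27 + 9*(-1*0) = -27 + 9*0 = -27 + 0 = -27)
v*x(-3) = 583*(-27) = -15741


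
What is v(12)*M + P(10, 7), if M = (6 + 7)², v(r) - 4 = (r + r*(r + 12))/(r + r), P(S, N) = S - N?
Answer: 5583/2 ≈ 2791.5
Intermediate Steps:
v(r) = 4 + (r + r*(12 + r))/(2*r) (v(r) = 4 + (r + r*(r + 12))/(r + r) = 4 + (r + r*(12 + r))/((2*r)) = 4 + (r + r*(12 + r))*(1/(2*r)) = 4 + (r + r*(12 + r))/(2*r))
M = 169 (M = 13² = 169)
v(12)*M + P(10, 7) = (21/2 + (½)*12)*169 + (10 - 1*7) = (21/2 + 6)*169 + (10 - 7) = (33/2)*169 + 3 = 5577/2 + 3 = 5583/2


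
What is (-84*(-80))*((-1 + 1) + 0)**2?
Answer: 0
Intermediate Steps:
(-84*(-80))*((-1 + 1) + 0)**2 = 6720*(0 + 0)**2 = 6720*0**2 = 6720*0 = 0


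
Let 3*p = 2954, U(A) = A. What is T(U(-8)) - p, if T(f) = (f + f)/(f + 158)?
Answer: -73858/75 ≈ -984.77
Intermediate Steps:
T(f) = 2*f/(158 + f) (T(f) = (2*f)/(158 + f) = 2*f/(158 + f))
p = 2954/3 (p = (1/3)*2954 = 2954/3 ≈ 984.67)
T(U(-8)) - p = 2*(-8)/(158 - 8) - 1*2954/3 = 2*(-8)/150 - 2954/3 = 2*(-8)*(1/150) - 2954/3 = -8/75 - 2954/3 = -73858/75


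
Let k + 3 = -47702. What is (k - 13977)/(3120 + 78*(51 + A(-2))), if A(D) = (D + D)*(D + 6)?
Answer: -30841/2925 ≈ -10.544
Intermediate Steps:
A(D) = 2*D*(6 + D) (A(D) = (2*D)*(6 + D) = 2*D*(6 + D))
k = -47705 (k = -3 - 47702 = -47705)
(k - 13977)/(3120 + 78*(51 + A(-2))) = (-47705 - 13977)/(3120 + 78*(51 + 2*(-2)*(6 - 2))) = -61682/(3120 + 78*(51 + 2*(-2)*4)) = -61682/(3120 + 78*(51 - 16)) = -61682/(3120 + 78*35) = -61682/(3120 + 2730) = -61682/5850 = -61682*1/5850 = -30841/2925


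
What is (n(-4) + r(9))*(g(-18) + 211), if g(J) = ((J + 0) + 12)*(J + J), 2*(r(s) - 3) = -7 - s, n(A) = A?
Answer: -3843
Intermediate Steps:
r(s) = -½ - s/2 (r(s) = 3 + (-7 - s)/2 = 3 + (-7/2 - s/2) = -½ - s/2)
g(J) = 2*J*(12 + J) (g(J) = (J + 12)*(2*J) = (12 + J)*(2*J) = 2*J*(12 + J))
(n(-4) + r(9))*(g(-18) + 211) = (-4 + (-½ - ½*9))*(2*(-18)*(12 - 18) + 211) = (-4 + (-½ - 9/2))*(2*(-18)*(-6) + 211) = (-4 - 5)*(216 + 211) = -9*427 = -3843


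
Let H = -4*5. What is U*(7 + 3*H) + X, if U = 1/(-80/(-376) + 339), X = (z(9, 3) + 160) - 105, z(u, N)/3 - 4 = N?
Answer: 1209177/15943 ≈ 75.844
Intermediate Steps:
z(u, N) = 12 + 3*N
H = -20
X = 76 (X = ((12 + 3*3) + 160) - 105 = ((12 + 9) + 160) - 105 = (21 + 160) - 105 = 181 - 105 = 76)
U = 47/15943 (U = 1/(-80*(-1/376) + 339) = 1/(10/47 + 339) = 1/(15943/47) = 47/15943 ≈ 0.0029480)
U*(7 + 3*H) + X = 47*(7 + 3*(-20))/15943 + 76 = 47*(7 - 60)/15943 + 76 = (47/15943)*(-53) + 76 = -2491/15943 + 76 = 1209177/15943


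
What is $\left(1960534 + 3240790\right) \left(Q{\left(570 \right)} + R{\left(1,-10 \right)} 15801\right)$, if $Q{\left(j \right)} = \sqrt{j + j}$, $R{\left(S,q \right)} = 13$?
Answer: $1068419566812 + 10402648 \sqrt{285} \approx 1.0686 \cdot 10^{12}$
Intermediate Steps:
$Q{\left(j \right)} = \sqrt{2} \sqrt{j}$ ($Q{\left(j \right)} = \sqrt{2 j} = \sqrt{2} \sqrt{j}$)
$\left(1960534 + 3240790\right) \left(Q{\left(570 \right)} + R{\left(1,-10 \right)} 15801\right) = \left(1960534 + 3240790\right) \left(\sqrt{2} \sqrt{570} + 13 \cdot 15801\right) = 5201324 \left(2 \sqrt{285} + 205413\right) = 5201324 \left(205413 + 2 \sqrt{285}\right) = 1068419566812 + 10402648 \sqrt{285}$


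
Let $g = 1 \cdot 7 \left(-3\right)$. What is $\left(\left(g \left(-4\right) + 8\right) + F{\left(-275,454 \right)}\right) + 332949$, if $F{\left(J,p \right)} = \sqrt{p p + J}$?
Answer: $333041 + \sqrt{205841} \approx 3.3349 \cdot 10^{5}$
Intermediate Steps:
$g = -21$ ($g = 7 \left(-3\right) = -21$)
$F{\left(J,p \right)} = \sqrt{J + p^{2}}$ ($F{\left(J,p \right)} = \sqrt{p^{2} + J} = \sqrt{J + p^{2}}$)
$\left(\left(g \left(-4\right) + 8\right) + F{\left(-275,454 \right)}\right) + 332949 = \left(\left(\left(-21\right) \left(-4\right) + 8\right) + \sqrt{-275 + 454^{2}}\right) + 332949 = \left(\left(84 + 8\right) + \sqrt{-275 + 206116}\right) + 332949 = \left(92 + \sqrt{205841}\right) + 332949 = 333041 + \sqrt{205841}$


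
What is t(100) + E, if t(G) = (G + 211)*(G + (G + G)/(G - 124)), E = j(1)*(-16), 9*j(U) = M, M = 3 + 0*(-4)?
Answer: 28503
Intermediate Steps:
M = 3 (M = 3 + 0 = 3)
j(U) = ⅓ (j(U) = (⅑)*3 = ⅓)
E = -16/3 (E = (⅓)*(-16) = -16/3 ≈ -5.3333)
t(G) = (211 + G)*(G + 2*G/(-124 + G)) (t(G) = (211 + G)*(G + (2*G)/(-124 + G)) = (211 + G)*(G + 2*G/(-124 + G)))
t(100) + E = 100*(-25742 + 100² + 89*100)/(-124 + 100) - 16/3 = 100*(-25742 + 10000 + 8900)/(-24) - 16/3 = 100*(-1/24)*(-6842) - 16/3 = 85525/3 - 16/3 = 28503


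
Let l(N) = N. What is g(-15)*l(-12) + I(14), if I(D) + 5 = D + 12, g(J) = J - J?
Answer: 21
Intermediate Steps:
g(J) = 0
I(D) = 7 + D (I(D) = -5 + (D + 12) = -5 + (12 + D) = 7 + D)
g(-15)*l(-12) + I(14) = 0*(-12) + (7 + 14) = 0 + 21 = 21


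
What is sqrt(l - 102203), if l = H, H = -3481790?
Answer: I*sqrt(3583993) ≈ 1893.1*I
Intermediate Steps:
l = -3481790
sqrt(l - 102203) = sqrt(-3481790 - 102203) = sqrt(-3583993) = I*sqrt(3583993)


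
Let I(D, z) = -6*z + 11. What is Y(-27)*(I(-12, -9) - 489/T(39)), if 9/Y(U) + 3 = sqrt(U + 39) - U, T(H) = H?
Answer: 12276/611 - 1023*sqrt(3)/611 ≈ 17.192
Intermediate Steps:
I(D, z) = 11 - 6*z
Y(U) = 9/(-3 + sqrt(39 + U) - U) (Y(U) = 9/(-3 + (sqrt(U + 39) - U)) = 9/(-3 + (sqrt(39 + U) - U)) = 9/(-3 + sqrt(39 + U) - U))
Y(-27)*(I(-12, -9) - 489/T(39)) = (-9/(3 - 27 - sqrt(39 - 27)))*((11 - 6*(-9)) - 489/39) = (-9/(3 - 27 - sqrt(12)))*((11 + 54) - 489*1/39) = (-9/(3 - 27 - 2*sqrt(3)))*(65 - 163/13) = -9/(3 - 27 - 2*sqrt(3))*(682/13) = -9/(-24 - 2*sqrt(3))*(682/13) = -6138/(13*(-24 - 2*sqrt(3)))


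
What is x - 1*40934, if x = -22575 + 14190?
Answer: -49319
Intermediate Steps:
x = -8385
x - 1*40934 = -8385 - 1*40934 = -8385 - 40934 = -49319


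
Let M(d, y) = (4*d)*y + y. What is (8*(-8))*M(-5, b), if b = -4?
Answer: -4864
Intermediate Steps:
M(d, y) = y + 4*d*y (M(d, y) = 4*d*y + y = y + 4*d*y)
(8*(-8))*M(-5, b) = (8*(-8))*(-4*(1 + 4*(-5))) = -(-256)*(1 - 20) = -(-256)*(-19) = -64*76 = -4864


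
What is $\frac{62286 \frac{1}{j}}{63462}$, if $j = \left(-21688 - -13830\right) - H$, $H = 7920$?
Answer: $- \frac{1483}{23840558} \approx -6.2205 \cdot 10^{-5}$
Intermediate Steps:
$j = -15778$ ($j = \left(-21688 - -13830\right) - 7920 = \left(-21688 + 13830\right) - 7920 = -7858 - 7920 = -15778$)
$\frac{62286 \frac{1}{j}}{63462} = \frac{62286 \frac{1}{-15778}}{63462} = 62286 \left(- \frac{1}{15778}\right) \frac{1}{63462} = \left(- \frac{4449}{1127}\right) \frac{1}{63462} = - \frac{1483}{23840558}$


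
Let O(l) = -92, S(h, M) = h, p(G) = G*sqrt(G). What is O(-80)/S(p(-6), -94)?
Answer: -23*I*sqrt(6)/9 ≈ -6.2598*I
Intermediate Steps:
p(G) = G**(3/2)
O(-80)/S(p(-6), -94) = -92*I*sqrt(6)/36 = -23*I*sqrt(6)/9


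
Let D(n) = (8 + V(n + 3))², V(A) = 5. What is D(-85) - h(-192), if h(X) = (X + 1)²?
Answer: -36312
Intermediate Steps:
h(X) = (1 + X)²
D(n) = 169 (D(n) = (8 + 5)² = 13² = 169)
D(-85) - h(-192) = 169 - (1 - 192)² = 169 - 1*(-191)² = 169 - 1*36481 = 169 - 36481 = -36312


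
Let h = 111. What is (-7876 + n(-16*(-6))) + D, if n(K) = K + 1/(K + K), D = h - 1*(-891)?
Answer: -1301375/192 ≈ -6778.0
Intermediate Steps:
D = 1002 (D = 111 - 1*(-891) = 111 + 891 = 1002)
n(K) = K + 1/(2*K)
(-7876 + n(-16*(-6))) + D = (-7876 + (-16*(-6) + 1/(2*((-16*(-6)))))) + 1002 = (-7876 + (96 + (½)/96)) + 1002 = (-7876 + (96 + (½)*(1/96))) + 1002 = (-7876 + (96 + 1/192)) + 1002 = (-7876 + 18433/192) + 1002 = -1493759/192 + 1002 = -1301375/192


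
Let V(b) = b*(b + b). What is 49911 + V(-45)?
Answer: 53961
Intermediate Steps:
V(b) = 2*b² (V(b) = b*(2*b) = 2*b²)
49911 + V(-45) = 49911 + 2*(-45)² = 49911 + 2*2025 = 49911 + 4050 = 53961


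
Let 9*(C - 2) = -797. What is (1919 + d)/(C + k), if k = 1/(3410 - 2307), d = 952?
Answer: -28500417/859228 ≈ -33.170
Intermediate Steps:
C = -779/9 (C = 2 + (⅑)*(-797) = 2 - 797/9 = -779/9 ≈ -86.556)
k = 1/1103 ≈ 0.00090662
(1919 + d)/(C + k) = (1919 + 952)/(-779/9 + 1/1103) = 2871/(-859228/9927) = 2871*(-9927/859228) = -28500417/859228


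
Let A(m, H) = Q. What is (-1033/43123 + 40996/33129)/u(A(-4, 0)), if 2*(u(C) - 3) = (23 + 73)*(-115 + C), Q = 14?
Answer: -1733648251/6921672945615 ≈ -0.00025047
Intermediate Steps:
A(m, H) = 14
u(C) = -5517 + 48*C (u(C) = 3 + ((23 + 73)*(-115 + C))/2 = 3 + (96*(-115 + C))/2 = 3 + (-11040 + 96*C)/2 = 3 + (-5520 + 48*C) = -5517 + 48*C)
(-1033/43123 + 40996/33129)/u(A(-4, 0)) = (-1033/43123 + 40996/33129)/(-5517 + 48*14) = (-1033*1/43123 + 40996*(1/33129))/(-5517 + 672) = (-1033/43123 + 40996/33129)/(-4845) = (1733648251/1428621867)*(-1/4845) = -1733648251/6921672945615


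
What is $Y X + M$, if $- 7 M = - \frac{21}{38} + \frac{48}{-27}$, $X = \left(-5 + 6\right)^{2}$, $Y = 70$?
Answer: $\frac{168377}{2394} \approx 70.333$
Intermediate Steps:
$X = 1$ ($X = 1^{2} = 1$)
$M = \frac{797}{2394}$ ($M = - \frac{- \frac{21}{38} + \frac{48}{-27}}{7} = - \frac{\left(-21\right) \frac{1}{38} + 48 \left(- \frac{1}{27}\right)}{7} = - \frac{- \frac{21}{38} - \frac{16}{9}}{7} = \left(- \frac{1}{7}\right) \left(- \frac{797}{342}\right) = \frac{797}{2394} \approx 0.33292$)
$Y X + M = 70 \cdot 1 + \frac{797}{2394} = 70 + \frac{797}{2394} = \frac{168377}{2394}$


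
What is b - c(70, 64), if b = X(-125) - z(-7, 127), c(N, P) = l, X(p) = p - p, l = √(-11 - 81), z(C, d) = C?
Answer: 7 - 2*I*√23 ≈ 7.0 - 9.5917*I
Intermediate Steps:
l = 2*I*√23 (l = √(-92) = 2*I*√23 ≈ 9.5917*I)
X(p) = 0
c(N, P) = 2*I*√23
b = 7 (b = 0 - 1*(-7) = 0 + 7 = 7)
b - c(70, 64) = 7 - 2*I*√23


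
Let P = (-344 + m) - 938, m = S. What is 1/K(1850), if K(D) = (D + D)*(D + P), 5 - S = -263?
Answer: 1/3093200 ≈ 3.2329e-7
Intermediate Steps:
S = 268 (S = 5 - 1*(-263) = 5 + 263 = 268)
m = 268
P = -1014 (P = (-344 + 268) - 938 = -76 - 938 = -1014)
K(D) = 2*D*(-1014 + D) (K(D) = (D + D)*(D - 1014) = (2*D)*(-1014 + D) = 2*D*(-1014 + D))
1/K(1850) = 1/(2*1850*(-1014 + 1850)) = 1/(2*1850*836) = 1/3093200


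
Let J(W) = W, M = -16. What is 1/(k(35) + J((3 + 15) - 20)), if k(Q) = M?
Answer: -1/18 ≈ -0.055556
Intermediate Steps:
k(Q) = -16
1/(k(35) + J((3 + 15) - 20)) = 1/(-16 + ((3 + 15) - 20)) = 1/(-16 + (18 - 20)) = 1/(-16 - 2) = 1/(-18) = -1/18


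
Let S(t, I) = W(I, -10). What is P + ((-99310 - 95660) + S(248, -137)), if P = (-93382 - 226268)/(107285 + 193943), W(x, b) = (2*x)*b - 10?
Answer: -28954195185/150614 ≈ -1.9224e+5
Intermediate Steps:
W(x, b) = -10 + 2*b*x (W(x, b) = 2*b*x - 10 = -10 + 2*b*x)
S(t, I) = -10 - 20*I (S(t, I) = -10 + 2*(-10)*I = -10 - 20*I)
P = -159825/150614 (P = -319650/301228 = -319650*1/301228 = -159825/150614 ≈ -1.0612)
P + ((-99310 - 95660) + S(248, -137)) = -159825/150614 + ((-99310 - 95660) + (-10 - 20*(-137))) = -159825/150614 + (-194970 + (-10 + 2740)) = -159825/150614 + (-194970 + 2730) = -159825/150614 - 192240 = -28954195185/150614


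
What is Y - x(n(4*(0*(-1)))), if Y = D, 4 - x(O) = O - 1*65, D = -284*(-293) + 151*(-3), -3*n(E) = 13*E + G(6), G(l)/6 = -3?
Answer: 82696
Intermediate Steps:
G(l) = -18 (G(l) = 6*(-3) = -18)
n(E) = 6 - 13*E/3 (n(E) = -(13*E - 18)/3 = -(-18 + 13*E)/3 = 6 - 13*E/3)
D = 82759 (D = 83212 - 453 = 82759)
x(O) = 69 - O (x(O) = 4 - (O - 1*65) = 4 - (O - 65) = 4 - (-65 + O) = 4 + (65 - O) = 69 - O)
Y = 82759
Y - x(n(4*(0*(-1)))) = 82759 - (69 - (6 - 52*0*(-1)/3)) = 82759 - (69 - (6 - 52*0/3)) = 82759 - (69 - (6 - 13/3*0)) = 82759 - (69 - (6 + 0)) = 82759 - (69 - 1*6) = 82759 - (69 - 6) = 82759 - 1*63 = 82759 - 63 = 82696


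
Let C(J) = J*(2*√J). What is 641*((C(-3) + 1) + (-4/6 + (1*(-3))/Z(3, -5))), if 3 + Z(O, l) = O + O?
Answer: -1282/3 - 3846*I*√3 ≈ -427.33 - 6661.5*I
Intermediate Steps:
Z(O, l) = -3 + 2*O (Z(O, l) = -3 + (O + O) = -3 + 2*O)
C(J) = 2*J^(3/2)
641*((C(-3) + 1) + (-4/6 + (1*(-3))/Z(3, -5))) = 641*((2*(-3)^(3/2) + 1) + (-4/6 + (1*(-3))/(-3 + 2*3))) = 641*((2*(-3*I*√3) + 1) + (-4*⅙ - 3/(-3 + 6))) = 641*((-6*I*√3 + 1) + (-⅔ - 3/3)) = 641*((1 - 6*I*√3) + (-⅔ - 3*⅓)) = 641*((1 - 6*I*√3) + (-⅔ - 1)) = 641*((1 - 6*I*√3) - 5/3) = 641*(-⅔ - 6*I*√3) = -1282/3 - 3846*I*√3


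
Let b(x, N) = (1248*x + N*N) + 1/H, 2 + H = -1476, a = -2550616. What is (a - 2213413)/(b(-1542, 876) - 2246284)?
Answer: 7041234862/5030112873 ≈ 1.3998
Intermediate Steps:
H = -1478 (H = -2 - 1476 = -1478)
b(x, N) = -1/1478 + N**2 + 1248*x (b(x, N) = (1248*x + N*N) + 1/(-1478) = (1248*x + N**2) - 1/1478 = (N**2 + 1248*x) - 1/1478 = -1/1478 + N**2 + 1248*x)
(a - 2213413)/(b(-1542, 876) - 2246284) = (-2550616 - 2213413)/((-1/1478 + 876**2 + 1248*(-1542)) - 2246284) = -4764029/((-1/1478 + 767376 - 1924416) - 2246284) = -4764029/(-1710105121/1478 - 2246284) = -4764029/(-5030112873/1478) = -4764029*(-1478/5030112873) = 7041234862/5030112873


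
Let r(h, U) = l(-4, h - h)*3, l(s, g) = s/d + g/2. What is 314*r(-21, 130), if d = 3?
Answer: -1256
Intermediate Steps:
l(s, g) = g/2 + s/3 (l(s, g) = s/3 + g/2 = g/2 + s/3)
r(h, U) = -4 (r(h, U) = ((h - h)/2 + (⅓)*(-4))*3 = ((½)*0 - 4/3)*3 = (0 - 4/3)*3 = -4/3*3 = -4)
314*r(-21, 130) = 314*(-4) = -1256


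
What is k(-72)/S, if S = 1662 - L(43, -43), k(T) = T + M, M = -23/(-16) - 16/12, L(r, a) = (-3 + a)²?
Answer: 3451/21792 ≈ 0.15836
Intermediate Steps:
M = 5/48 (M = -23*(-1/16) - 16*1/12 = 23/16 - 4/3 = 5/48 ≈ 0.10417)
k(T) = 5/48 + T (k(T) = T + 5/48 = 5/48 + T)
S = -454 (S = 1662 - (-3 - 43)² = 1662 - 1*(-46)² = 1662 - 1*2116 = 1662 - 2116 = -454)
k(-72)/S = (5/48 - 72)/(-454) = -3451/48*(-1/454) = 3451/21792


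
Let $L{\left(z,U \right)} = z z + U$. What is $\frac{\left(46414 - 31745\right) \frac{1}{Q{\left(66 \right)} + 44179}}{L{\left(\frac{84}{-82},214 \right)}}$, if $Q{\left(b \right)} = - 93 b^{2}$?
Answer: $- \frac{24658589}{130475111642} \approx -0.00018899$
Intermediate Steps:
$L{\left(z,U \right)} = U + z^{2}$ ($L{\left(z,U \right)} = z^{2} + U = U + z^{2}$)
$\frac{\left(46414 - 31745\right) \frac{1}{Q{\left(66 \right)} + 44179}}{L{\left(\frac{84}{-82},214 \right)}} = \frac{\left(46414 - 31745\right) \frac{1}{- 93 \cdot 66^{2} + 44179}}{214 + \left(\frac{84}{-82}\right)^{2}} = \frac{14669 \frac{1}{\left(-93\right) 4356 + 44179}}{214 + \left(84 \left(- \frac{1}{82}\right)\right)^{2}} = \frac{14669 \frac{1}{-405108 + 44179}}{214 + \left(- \frac{42}{41}\right)^{2}} = \frac{14669 \frac{1}{-360929}}{214 + \frac{1764}{1681}} = \frac{14669 \left(- \frac{1}{360929}\right)}{\frac{361498}{1681}} = \left(- \frac{14669}{360929}\right) \frac{1681}{361498} = - \frac{24658589}{130475111642}$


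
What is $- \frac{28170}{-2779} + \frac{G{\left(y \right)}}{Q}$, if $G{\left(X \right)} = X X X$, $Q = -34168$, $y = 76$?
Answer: $- \frac{32175218}{11869109} \approx -2.7108$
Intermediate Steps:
$G{\left(X \right)} = X^{3}$ ($G{\left(X \right)} = X^{2} X = X^{3}$)
$- \frac{28170}{-2779} + \frac{G{\left(y \right)}}{Q} = - \frac{28170}{-2779} + \frac{76^{3}}{-34168} = \left(-28170\right) \left(- \frac{1}{2779}\right) + 438976 \left(- \frac{1}{34168}\right) = \frac{28170}{2779} - \frac{54872}{4271} = - \frac{32175218}{11869109}$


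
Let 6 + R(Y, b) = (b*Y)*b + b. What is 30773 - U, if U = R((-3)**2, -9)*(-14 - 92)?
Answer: 106457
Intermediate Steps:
R(Y, b) = -6 + b + Y*b**2 (R(Y, b) = -6 + ((b*Y)*b + b) = -6 + ((Y*b)*b + b) = -6 + (Y*b**2 + b) = -6 + (b + Y*b**2) = -6 + b + Y*b**2)
U = -75684 (U = (-6 - 9 + (-3)**2*(-9)**2)*(-14 - 92) = (-6 - 9 + 9*81)*(-106) = (-6 - 9 + 729)*(-106) = 714*(-106) = -75684)
30773 - U = 30773 - 1*(-75684) = 30773 + 75684 = 106457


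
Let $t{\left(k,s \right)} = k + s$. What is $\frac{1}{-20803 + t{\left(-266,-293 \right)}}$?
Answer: $- \frac{1}{21362} \approx -4.6812 \cdot 10^{-5}$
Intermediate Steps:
$\frac{1}{-20803 + t{\left(-266,-293 \right)}} = \frac{1}{-20803 - 559} = \frac{1}{-21362} = - \frac{1}{21362}$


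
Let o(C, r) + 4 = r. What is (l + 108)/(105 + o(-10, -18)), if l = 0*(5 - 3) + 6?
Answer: 114/83 ≈ 1.3735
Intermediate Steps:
o(C, r) = -4 + r
l = 6 (l = 0*2 + 6 = 0 + 6 = 6)
(l + 108)/(105 + o(-10, -18)) = (6 + 108)/(105 + (-4 - 18)) = 114/(105 - 22) = 114/83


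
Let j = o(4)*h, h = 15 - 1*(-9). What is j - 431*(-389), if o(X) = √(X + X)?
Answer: 167659 + 48*√2 ≈ 1.6773e+5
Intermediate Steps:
o(X) = √2*√X (o(X) = √(2*X) = √2*√X)
h = 24 (h = 15 + 9 = 24)
j = 48*√2 (j = (√2*√4)*24 = (√2*2)*24 = (2*√2)*24 = 48*√2 ≈ 67.882)
j - 431*(-389) = 48*√2 - 431*(-389) = 48*√2 + 167659 = 167659 + 48*√2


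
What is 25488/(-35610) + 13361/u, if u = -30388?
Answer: -208385759/180352780 ≈ -1.1554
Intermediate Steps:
25488/(-35610) + 13361/u = 25488/(-35610) + 13361/(-30388) = 25488*(-1/35610) + 13361*(-1/30388) = -4248/5935 - 13361/30388 = -208385759/180352780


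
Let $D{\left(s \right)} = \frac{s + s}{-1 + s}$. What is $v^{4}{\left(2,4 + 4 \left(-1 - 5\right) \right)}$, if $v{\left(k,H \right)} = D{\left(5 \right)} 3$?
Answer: $\frac{50625}{16} \approx 3164.1$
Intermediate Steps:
$D{\left(s \right)} = \frac{2 s}{-1 + s}$
$v{\left(k,H \right)} = \frac{15}{2}$ ($v{\left(k,H \right)} = 2 \cdot 5 \frac{1}{-1 + 5} \cdot 3 = 2 \cdot 5 \cdot \frac{1}{4} \cdot 3 = \frac{5}{2} \cdot 3 = \frac{15}{2}$)
$v^{4}{\left(2,4 + 4 \left(-1 - 5\right) \right)} = \left(\frac{15}{2}\right)^{4} = \frac{50625}{16}$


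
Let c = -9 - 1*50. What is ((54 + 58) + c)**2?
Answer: 2809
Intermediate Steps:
c = -59 (c = -9 - 50 = -59)
((54 + 58) + c)**2 = ((54 + 58) - 59)**2 = (112 - 59)**2 = 53**2 = 2809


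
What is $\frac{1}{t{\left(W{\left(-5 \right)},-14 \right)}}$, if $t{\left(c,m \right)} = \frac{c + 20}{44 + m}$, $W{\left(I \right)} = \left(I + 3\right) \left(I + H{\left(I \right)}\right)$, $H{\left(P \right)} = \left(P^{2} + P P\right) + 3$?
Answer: $- \frac{15}{38} \approx -0.39474$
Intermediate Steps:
$H{\left(P \right)} = 3 + 2 P^{2}$ ($H{\left(P \right)} = \left(P^{2} + P^{2}\right) + 3 = 2 P^{2} + 3 = 3 + 2 P^{2}$)
$W{\left(I \right)} = \left(3 + I\right) \left(3 + I + 2 I^{2}\right)$ ($W{\left(I \right)} = \left(I + 3\right) \left(I + \left(3 + 2 I^{2}\right)\right) = \left(3 + I\right) \left(3 + I + 2 I^{2}\right)$)
$t{\left(c,m \right)} = \frac{20 + c}{44 + m}$
$\frac{1}{t{\left(W{\left(-5 \right)},-14 \right)}} = \frac{1}{\frac{1}{44 - 14} \left(20 + \left(9 + 2 \left(-5\right)^{3} + 6 \left(-5\right) + 7 \left(-5\right)^{2}\right)\right)} = \frac{1}{\frac{1}{30} \left(20 + \left(9 + 2 \left(-125\right) - 30 + 7 \cdot 25\right)\right)} = \frac{1}{\frac{1}{30} \left(20 + \left(9 - 250 - 30 + 175\right)\right)} = \frac{1}{\frac{1}{30} \left(20 - 96\right)} = \frac{1}{\frac{1}{30} \left(-76\right)} = \frac{1}{- \frac{38}{15}} = - \frac{15}{38}$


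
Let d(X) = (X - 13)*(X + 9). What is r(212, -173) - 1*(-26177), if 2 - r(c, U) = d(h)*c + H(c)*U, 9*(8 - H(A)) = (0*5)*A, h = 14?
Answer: 22687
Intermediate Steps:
H(A) = 8 (H(A) = 8 - 0*5*A/9 = 8 - 0*A = 8 - ⅑*0 = 8 + 0 = 8)
d(X) = (-13 + X)*(9 + X)
r(c, U) = 2 - 23*c - 8*U (r(c, U) = 2 - ((-117 + 14² - 4*14)*c + 8*U) = 2 - ((-117 + 196 - 56)*c + 8*U) = 2 - (23*c + 8*U) = 2 - (8*U + 23*c) = 2 + (-23*c - 8*U) = 2 - 23*c - 8*U)
r(212, -173) - 1*(-26177) = (2 - 23*212 - 8*(-173)) - 1*(-26177) = (2 - 4876 + 1384) + 26177 = -3490 + 26177 = 22687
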